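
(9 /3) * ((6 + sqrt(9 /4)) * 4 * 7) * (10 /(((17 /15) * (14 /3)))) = 20250 /17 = 1191.18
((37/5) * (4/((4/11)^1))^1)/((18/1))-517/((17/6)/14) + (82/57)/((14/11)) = -518682923/203490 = -2548.94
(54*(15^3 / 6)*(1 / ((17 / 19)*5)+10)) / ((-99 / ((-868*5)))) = 231430500 / 17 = 13613558.82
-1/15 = -0.07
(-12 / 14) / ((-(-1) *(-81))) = 2 / 189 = 0.01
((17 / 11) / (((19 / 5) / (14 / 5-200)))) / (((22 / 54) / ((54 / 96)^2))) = -62.29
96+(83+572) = 751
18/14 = 9/7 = 1.29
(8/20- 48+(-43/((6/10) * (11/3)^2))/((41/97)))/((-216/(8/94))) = 1493543/62955090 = 0.02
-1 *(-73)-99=-26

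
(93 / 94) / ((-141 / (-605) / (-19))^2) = 4096185775 / 622938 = 6575.59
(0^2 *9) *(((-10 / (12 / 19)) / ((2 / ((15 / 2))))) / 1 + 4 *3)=0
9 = 9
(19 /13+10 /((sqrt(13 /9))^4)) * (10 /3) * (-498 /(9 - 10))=1754620 /169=10382.37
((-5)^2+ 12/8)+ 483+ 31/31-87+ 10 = 867/2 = 433.50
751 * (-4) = -3004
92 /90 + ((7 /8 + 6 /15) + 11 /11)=3.30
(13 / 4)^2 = 10.56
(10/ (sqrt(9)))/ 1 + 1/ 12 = 41/ 12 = 3.42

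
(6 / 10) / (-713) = -3 / 3565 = -0.00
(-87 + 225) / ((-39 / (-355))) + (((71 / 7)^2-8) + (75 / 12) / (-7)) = 3440153 / 2548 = 1350.14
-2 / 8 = -1 / 4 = -0.25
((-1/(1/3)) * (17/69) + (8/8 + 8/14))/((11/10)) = 1340/1771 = 0.76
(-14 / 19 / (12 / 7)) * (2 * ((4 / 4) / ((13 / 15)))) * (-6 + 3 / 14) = 5.74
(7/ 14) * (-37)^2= 1369/ 2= 684.50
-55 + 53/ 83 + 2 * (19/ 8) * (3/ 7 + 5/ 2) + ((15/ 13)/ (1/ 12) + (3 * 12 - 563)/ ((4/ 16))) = -128981347/ 60424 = -2134.60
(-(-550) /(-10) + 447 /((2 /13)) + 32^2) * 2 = 7749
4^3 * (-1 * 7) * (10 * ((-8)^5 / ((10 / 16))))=234881024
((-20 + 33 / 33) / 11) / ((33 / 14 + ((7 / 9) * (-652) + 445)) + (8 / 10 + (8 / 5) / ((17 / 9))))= 40698 / 1369115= 0.03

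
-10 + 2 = -8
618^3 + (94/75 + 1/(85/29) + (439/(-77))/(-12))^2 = 4044312691197773569/17134810000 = 236029036.28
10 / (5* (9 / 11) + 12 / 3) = 110 / 89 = 1.24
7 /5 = 1.40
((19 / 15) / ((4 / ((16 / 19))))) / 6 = 2 / 45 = 0.04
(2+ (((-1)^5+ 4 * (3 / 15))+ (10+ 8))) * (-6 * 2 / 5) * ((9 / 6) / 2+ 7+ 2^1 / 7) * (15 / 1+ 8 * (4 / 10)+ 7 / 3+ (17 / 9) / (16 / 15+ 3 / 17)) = -93431151 / 11095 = -8421.01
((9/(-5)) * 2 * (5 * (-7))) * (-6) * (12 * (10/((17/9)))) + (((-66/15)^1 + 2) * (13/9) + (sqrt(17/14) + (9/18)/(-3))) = -24496253/510 + sqrt(238)/14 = -48030.77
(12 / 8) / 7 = 3 / 14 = 0.21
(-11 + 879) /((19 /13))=11284 /19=593.89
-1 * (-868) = 868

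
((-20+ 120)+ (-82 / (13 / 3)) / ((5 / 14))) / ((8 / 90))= 6876 / 13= 528.92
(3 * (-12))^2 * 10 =12960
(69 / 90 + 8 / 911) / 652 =21193 / 17819160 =0.00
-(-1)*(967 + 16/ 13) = 12587/ 13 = 968.23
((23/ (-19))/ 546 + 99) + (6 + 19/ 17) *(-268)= -1808.53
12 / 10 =1.20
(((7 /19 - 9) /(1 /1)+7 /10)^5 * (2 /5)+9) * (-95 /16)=74499.00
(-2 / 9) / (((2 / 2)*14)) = -1 / 63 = -0.02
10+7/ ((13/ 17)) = 249/ 13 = 19.15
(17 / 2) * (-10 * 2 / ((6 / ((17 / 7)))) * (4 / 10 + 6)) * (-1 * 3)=9248 / 7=1321.14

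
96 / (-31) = -96 / 31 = -3.10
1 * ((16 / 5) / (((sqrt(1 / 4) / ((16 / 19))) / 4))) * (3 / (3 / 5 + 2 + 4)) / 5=1.96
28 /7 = 4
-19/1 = -19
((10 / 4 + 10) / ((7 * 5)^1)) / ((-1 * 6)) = -5 / 84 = -0.06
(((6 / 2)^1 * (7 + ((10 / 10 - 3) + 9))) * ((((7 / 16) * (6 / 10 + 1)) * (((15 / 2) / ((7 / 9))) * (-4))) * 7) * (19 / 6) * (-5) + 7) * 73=9175516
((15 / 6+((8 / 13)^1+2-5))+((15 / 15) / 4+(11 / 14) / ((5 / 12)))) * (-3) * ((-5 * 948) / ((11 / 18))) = 52433406 / 1001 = 52381.02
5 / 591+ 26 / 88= 7903 / 26004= 0.30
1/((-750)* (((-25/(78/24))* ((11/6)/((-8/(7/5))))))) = -26/48125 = -0.00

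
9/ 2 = 4.50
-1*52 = -52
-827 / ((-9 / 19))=1745.89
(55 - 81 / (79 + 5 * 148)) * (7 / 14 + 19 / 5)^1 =107414 / 455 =236.07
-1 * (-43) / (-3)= -43 / 3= -14.33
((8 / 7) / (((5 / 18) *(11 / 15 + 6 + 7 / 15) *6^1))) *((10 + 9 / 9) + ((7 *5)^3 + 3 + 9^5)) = 203876 / 21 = 9708.38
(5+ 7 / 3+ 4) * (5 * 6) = 340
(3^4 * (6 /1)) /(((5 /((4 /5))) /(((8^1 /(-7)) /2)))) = -7776 /175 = -44.43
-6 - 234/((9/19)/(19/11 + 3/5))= -63562/55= -1155.67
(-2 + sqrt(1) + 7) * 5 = 30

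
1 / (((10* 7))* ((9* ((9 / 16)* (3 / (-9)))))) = -8 / 945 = -0.01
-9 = -9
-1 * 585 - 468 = -1053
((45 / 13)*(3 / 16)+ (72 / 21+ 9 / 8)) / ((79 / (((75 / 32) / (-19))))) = -0.01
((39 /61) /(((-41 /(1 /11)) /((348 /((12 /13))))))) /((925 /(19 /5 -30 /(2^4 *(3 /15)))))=3278769 /1017907000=0.00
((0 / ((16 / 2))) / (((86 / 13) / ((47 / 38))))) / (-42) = 0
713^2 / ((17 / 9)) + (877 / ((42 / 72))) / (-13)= 269020.88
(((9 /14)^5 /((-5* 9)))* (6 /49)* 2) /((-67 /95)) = 373977 /441419048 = 0.00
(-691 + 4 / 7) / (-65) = 4833 / 455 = 10.62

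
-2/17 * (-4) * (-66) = -528/17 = -31.06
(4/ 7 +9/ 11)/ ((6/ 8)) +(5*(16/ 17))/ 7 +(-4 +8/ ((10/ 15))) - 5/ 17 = 40177/ 3927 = 10.23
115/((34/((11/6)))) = 1265/204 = 6.20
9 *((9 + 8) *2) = 306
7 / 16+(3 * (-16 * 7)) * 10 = -53753 / 16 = -3359.56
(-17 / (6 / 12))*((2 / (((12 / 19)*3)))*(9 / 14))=-323 / 14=-23.07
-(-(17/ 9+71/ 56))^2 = -2531281/ 254016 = -9.97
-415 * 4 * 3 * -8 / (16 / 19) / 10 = 4731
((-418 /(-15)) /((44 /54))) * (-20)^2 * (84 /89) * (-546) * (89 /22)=-28519069.09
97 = 97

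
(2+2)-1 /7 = 27 /7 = 3.86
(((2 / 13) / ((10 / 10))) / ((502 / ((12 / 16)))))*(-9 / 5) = -27 / 65260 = -0.00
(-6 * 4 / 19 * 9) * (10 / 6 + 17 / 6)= -972 / 19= -51.16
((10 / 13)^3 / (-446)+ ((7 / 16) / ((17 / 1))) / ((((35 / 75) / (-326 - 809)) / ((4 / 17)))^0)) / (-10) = -3293517 / 1332612320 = -0.00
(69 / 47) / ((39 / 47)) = 23 / 13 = 1.77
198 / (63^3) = 22 / 27783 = 0.00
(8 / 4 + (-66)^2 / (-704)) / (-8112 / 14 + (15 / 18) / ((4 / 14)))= 1407 / 193708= 0.01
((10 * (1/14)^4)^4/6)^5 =95367431640625/363411940690896652650310714793910268632333035450156584625883757452920837947448029794533376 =0.00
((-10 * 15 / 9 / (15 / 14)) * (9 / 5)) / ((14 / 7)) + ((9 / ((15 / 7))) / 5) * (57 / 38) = -12.74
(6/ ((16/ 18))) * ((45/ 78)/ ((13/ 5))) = 2025/ 1352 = 1.50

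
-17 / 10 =-1.70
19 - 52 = -33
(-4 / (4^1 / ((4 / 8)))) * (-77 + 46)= 31 / 2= 15.50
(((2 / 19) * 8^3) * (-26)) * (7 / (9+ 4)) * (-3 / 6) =7168 / 19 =377.26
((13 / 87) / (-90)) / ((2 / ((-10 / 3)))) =13 / 4698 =0.00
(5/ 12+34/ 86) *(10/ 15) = 419/ 774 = 0.54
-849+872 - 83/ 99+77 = 9817/ 99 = 99.16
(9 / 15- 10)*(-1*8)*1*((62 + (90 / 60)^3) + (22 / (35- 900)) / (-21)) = 446522137 / 90825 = 4916.29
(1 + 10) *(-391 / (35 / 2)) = -8602 / 35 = -245.77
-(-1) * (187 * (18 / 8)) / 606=561 / 808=0.69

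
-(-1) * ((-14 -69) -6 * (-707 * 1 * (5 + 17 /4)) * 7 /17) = 16074.03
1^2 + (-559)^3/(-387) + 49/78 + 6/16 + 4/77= 32530670143/72072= 451363.50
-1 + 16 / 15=1 / 15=0.07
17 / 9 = 1.89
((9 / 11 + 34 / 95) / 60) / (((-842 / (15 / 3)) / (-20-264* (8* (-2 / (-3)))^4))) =1772128283 / 71271090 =24.86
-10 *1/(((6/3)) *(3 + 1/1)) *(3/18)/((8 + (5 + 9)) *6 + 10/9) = -15/9584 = -0.00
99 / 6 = 33 / 2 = 16.50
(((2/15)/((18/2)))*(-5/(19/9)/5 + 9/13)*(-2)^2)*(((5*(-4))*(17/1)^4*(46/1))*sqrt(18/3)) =-245885824*sqrt(6)/247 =-2438440.50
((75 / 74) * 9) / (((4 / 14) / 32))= 37800 / 37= 1021.62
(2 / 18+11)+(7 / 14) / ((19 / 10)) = 1945 / 171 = 11.37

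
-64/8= -8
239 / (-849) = -0.28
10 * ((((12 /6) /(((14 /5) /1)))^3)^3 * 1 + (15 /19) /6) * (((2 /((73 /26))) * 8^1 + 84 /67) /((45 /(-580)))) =-1814366563180400 /11250061034709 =-161.28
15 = 15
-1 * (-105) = 105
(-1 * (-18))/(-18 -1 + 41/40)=-720/719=-1.00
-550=-550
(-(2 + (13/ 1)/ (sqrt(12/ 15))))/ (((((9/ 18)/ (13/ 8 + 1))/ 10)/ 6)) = -5208.35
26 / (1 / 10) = 260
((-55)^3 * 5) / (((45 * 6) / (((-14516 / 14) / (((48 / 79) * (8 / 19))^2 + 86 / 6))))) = 221864.33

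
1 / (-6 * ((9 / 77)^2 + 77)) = -5929 / 2739684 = -0.00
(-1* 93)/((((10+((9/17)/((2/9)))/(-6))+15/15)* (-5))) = 6324/3605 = 1.75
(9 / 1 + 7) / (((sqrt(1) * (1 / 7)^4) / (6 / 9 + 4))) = 537824 / 3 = 179274.67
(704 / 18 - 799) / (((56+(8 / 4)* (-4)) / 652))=-1114757 / 108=-10321.82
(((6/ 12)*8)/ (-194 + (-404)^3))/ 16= -1/ 263757832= -0.00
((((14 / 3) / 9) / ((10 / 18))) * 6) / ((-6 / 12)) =-56 / 5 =-11.20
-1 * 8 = -8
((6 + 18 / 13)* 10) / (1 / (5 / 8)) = 600 / 13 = 46.15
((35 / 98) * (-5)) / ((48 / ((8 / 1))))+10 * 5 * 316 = 1327175 / 84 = 15799.70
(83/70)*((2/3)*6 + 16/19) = 3818/665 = 5.74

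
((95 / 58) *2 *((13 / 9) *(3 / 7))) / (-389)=-1235 / 236901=-0.01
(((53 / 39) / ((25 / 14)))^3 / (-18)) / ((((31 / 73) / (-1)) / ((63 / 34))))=52188236842 / 488454890625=0.11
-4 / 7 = -0.57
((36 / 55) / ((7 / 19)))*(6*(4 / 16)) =1026 / 385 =2.66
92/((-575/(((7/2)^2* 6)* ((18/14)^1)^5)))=-354294/8575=-41.32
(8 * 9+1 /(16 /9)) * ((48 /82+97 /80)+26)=105856497 /52480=2017.08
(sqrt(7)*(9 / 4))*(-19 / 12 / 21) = -19*sqrt(7) / 112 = -0.45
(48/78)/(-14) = -4/91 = -0.04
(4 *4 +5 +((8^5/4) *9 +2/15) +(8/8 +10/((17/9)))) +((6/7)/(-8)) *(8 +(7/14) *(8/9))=43883941/595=73754.52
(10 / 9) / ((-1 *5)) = -2 / 9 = -0.22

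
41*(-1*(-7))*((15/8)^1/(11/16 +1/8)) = 8610/13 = 662.31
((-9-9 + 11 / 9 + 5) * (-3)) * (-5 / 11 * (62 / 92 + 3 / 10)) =-11872 / 759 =-15.64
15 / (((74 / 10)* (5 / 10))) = 150 / 37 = 4.05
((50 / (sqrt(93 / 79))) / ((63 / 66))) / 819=1100 * sqrt(7347) / 1599507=0.06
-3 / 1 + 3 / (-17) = -54 / 17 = -3.18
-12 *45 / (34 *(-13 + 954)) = -270 / 15997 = -0.02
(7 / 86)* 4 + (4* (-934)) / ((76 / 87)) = -3493828 / 817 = -4276.41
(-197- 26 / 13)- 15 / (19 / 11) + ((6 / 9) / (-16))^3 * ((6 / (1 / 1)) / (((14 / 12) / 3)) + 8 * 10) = -95464805 / 459648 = -207.69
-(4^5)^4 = -1099511627776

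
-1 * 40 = -40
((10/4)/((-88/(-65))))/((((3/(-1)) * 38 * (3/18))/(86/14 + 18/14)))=-0.72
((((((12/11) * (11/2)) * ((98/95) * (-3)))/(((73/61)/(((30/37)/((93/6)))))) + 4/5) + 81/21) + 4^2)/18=368339689/334086690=1.10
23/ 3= 7.67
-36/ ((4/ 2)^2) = -9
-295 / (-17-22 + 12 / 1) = 295 / 27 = 10.93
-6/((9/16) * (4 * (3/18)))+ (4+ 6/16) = -93/8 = -11.62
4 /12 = 0.33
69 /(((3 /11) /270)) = 68310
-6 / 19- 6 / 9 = -56 / 57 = -0.98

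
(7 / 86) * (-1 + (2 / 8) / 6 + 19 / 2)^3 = 60305875 / 1188864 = 50.73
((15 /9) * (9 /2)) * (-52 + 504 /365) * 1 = -27714 /73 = -379.64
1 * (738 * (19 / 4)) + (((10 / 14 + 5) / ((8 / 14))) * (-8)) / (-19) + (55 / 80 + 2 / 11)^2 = 3510.47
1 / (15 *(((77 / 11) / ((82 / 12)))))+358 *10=3580.07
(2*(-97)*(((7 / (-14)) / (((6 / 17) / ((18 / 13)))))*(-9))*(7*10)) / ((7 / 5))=-2226150 / 13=-171242.31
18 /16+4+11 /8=13 /2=6.50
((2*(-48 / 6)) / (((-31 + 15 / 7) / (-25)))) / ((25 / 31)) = -1736 / 101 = -17.19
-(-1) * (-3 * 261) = -783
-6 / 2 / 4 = -3 / 4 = -0.75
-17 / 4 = -4.25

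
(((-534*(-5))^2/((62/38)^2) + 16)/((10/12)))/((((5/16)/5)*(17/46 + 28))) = 130629760768/72075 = 1812414.30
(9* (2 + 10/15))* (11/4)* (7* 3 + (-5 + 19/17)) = 19206/17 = 1129.76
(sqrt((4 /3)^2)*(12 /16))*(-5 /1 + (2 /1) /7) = -33 /7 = -4.71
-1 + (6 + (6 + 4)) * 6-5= 90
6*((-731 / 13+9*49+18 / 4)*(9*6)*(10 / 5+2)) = 6558408 / 13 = 504492.92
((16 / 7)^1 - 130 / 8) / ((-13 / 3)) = 1173 / 364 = 3.22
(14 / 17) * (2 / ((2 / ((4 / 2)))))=28 / 17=1.65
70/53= 1.32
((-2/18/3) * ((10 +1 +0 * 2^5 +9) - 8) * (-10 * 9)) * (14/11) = 50.91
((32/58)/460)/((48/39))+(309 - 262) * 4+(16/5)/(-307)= 769892743/4095380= 187.99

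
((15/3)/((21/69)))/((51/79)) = 9085/357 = 25.45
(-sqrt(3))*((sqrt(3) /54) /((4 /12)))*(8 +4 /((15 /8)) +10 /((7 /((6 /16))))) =-4481 /2520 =-1.78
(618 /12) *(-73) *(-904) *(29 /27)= 98559052 /27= 3650335.26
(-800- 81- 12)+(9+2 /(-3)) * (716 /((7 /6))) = 29549 /7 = 4221.29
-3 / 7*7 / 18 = -1 / 6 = -0.17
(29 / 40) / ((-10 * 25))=-29 / 10000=-0.00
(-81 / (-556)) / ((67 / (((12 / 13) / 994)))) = 243 / 120342586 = 0.00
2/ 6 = 1/ 3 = 0.33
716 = 716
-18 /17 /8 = -9 /68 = -0.13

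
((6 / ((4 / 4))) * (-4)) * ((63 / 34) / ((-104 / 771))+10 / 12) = 136879 / 442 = 309.68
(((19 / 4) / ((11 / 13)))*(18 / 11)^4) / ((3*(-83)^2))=2160756 / 1109480339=0.00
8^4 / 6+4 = 2060 / 3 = 686.67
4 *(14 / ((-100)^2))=7 / 1250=0.01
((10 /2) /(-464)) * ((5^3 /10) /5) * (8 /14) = -25 /1624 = -0.02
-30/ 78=-5/ 13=-0.38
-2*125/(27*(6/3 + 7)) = -250/243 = -1.03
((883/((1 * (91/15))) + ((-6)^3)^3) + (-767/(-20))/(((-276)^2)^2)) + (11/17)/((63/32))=-10077550.12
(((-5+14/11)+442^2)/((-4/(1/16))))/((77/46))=-49426149/27104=-1823.57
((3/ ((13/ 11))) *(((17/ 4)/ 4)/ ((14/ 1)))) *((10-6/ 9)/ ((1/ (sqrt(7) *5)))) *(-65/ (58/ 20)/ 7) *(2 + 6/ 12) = -116875 *sqrt(7)/ 1624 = -190.41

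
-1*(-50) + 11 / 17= 861 / 17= 50.65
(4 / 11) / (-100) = -1 / 275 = -0.00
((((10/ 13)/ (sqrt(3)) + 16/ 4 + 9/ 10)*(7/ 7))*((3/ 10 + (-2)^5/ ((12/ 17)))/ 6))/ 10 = -66199/ 18000- 1351*sqrt(3)/ 7020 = -4.01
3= 3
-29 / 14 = -2.07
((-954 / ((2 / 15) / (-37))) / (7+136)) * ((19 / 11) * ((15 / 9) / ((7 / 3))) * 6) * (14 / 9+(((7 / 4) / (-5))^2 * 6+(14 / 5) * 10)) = 415113.34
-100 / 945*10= -200 / 189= -1.06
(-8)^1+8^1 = 0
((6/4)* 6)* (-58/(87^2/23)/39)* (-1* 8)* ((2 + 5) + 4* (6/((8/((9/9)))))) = 3680/1131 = 3.25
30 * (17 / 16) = 255 / 8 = 31.88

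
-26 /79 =-0.33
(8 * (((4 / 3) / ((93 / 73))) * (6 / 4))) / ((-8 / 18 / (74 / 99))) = -21608 / 1023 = -21.12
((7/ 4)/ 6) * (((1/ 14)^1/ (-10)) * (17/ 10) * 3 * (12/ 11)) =-51/ 4400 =-0.01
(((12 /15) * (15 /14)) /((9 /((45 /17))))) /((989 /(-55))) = -1650 /117691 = -0.01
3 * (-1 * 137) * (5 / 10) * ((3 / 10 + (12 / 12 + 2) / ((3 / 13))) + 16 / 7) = -448401 / 140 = -3202.86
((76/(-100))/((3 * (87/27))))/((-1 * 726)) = 19/175450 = 0.00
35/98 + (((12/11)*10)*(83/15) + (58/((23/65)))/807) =174144491/2858394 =60.92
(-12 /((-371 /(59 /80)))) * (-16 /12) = -59 /1855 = -0.03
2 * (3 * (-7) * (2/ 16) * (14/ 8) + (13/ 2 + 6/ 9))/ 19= 13/ 48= 0.27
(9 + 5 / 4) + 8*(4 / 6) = 187 / 12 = 15.58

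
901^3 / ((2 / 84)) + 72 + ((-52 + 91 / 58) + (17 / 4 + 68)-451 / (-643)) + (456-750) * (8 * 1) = 2291356128311005 / 74588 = 30720171184.52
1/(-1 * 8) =-1/8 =-0.12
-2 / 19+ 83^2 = 130889 / 19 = 6888.89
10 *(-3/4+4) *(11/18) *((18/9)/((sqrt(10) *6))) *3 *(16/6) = 143 *sqrt(10)/27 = 16.75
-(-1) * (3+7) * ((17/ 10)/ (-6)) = -17/ 6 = -2.83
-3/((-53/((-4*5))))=-60/53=-1.13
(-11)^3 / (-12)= 1331 / 12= 110.92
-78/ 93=-26/ 31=-0.84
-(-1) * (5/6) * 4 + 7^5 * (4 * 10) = 2016850/3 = 672283.33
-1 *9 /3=-3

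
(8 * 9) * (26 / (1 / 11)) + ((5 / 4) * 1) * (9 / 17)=1400301 / 68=20592.66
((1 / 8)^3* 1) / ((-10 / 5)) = -1 / 1024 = -0.00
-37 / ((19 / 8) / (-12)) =3552 / 19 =186.95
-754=-754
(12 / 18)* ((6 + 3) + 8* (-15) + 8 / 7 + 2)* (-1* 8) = 12080 / 21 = 575.24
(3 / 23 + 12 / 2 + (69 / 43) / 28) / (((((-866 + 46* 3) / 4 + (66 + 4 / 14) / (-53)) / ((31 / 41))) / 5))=-156405385 / 1225228584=-0.13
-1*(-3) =3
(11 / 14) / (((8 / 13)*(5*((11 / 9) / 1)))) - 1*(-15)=8517 / 560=15.21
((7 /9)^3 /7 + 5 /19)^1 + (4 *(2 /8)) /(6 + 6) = 0.41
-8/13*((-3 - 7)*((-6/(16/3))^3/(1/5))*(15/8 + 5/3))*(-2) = 516375/1664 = 310.32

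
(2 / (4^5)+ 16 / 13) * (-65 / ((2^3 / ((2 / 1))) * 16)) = -41025 / 32768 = -1.25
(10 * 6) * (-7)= -420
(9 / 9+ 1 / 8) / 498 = 3 / 1328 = 0.00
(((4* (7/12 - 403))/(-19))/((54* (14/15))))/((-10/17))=-82093/28728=-2.86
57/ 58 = 0.98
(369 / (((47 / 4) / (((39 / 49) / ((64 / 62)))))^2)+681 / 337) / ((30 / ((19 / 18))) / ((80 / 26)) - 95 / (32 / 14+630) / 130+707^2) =225709690910780739 / 31255249489309964000176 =0.00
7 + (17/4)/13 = 381/52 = 7.33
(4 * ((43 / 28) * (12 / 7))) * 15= 7740 / 49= 157.96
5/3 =1.67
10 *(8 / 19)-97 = -1763 / 19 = -92.79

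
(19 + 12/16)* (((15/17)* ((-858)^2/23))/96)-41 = 72183203/12512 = 5769.12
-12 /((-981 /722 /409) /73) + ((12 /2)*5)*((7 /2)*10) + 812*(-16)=82321982 /327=251749.18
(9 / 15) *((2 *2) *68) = 816 / 5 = 163.20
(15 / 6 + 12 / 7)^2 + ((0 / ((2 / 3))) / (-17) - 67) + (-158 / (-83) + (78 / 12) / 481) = -28484271 / 601916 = -47.32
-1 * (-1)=1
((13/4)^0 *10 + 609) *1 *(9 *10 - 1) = 55091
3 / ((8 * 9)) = 1 / 24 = 0.04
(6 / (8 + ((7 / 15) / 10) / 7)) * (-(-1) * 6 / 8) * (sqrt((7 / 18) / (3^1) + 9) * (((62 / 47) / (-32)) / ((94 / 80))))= -11625 * sqrt(2958) / 10612036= -0.06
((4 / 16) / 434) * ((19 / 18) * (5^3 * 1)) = 2375 / 31248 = 0.08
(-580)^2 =336400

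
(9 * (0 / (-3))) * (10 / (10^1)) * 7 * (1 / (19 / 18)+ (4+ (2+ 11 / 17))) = 0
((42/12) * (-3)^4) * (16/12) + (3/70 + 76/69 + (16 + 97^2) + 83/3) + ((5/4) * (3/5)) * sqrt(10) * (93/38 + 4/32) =1173 * sqrt(10)/608 + 47487647/4830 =9837.91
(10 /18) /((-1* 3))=-5 /27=-0.19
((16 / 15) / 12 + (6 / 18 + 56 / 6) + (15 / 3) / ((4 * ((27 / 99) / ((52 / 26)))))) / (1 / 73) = 124319 / 90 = 1381.32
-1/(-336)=1/336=0.00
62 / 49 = 1.27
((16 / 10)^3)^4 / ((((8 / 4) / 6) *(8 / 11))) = 283467841536 / 244140625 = 1161.08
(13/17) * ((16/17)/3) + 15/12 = 5167/3468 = 1.49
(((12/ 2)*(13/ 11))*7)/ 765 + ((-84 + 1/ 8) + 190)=2382901/ 22440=106.19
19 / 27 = 0.70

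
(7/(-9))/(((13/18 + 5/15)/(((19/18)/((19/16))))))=-112/171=-0.65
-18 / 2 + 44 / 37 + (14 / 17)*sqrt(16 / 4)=-3877 / 629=-6.16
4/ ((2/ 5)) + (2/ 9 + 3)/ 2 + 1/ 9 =211/ 18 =11.72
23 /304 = 0.08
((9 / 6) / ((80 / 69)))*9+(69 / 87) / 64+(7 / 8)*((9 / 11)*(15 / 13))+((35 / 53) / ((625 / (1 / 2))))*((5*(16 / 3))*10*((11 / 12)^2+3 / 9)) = 24017586841 / 1898994240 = 12.65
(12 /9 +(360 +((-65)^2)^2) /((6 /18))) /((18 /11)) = 1767247559 /54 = 32726806.65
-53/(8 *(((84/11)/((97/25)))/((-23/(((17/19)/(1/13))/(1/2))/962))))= 24712787/7143427200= 0.00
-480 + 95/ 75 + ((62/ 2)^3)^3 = 26439622160192.27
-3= -3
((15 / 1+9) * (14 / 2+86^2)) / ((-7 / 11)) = -1954392 / 7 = -279198.86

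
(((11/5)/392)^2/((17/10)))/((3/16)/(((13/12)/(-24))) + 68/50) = -7865/1185978752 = -0.00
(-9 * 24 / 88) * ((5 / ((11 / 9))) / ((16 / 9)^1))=-10935 / 1936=-5.65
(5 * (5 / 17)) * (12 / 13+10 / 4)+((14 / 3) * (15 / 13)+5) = 6815 / 442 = 15.42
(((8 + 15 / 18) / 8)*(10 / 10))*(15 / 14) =265 / 224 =1.18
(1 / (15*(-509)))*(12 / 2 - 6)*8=0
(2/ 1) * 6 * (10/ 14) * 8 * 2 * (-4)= -3840/ 7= -548.57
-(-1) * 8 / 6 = 4 / 3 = 1.33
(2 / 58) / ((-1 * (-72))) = 0.00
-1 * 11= -11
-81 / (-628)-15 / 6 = -1489 / 628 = -2.37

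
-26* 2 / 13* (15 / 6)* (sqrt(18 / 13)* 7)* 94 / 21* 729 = -685260* sqrt(26) / 13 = -268781.09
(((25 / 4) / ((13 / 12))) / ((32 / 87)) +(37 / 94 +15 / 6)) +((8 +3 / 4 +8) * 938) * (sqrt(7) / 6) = 363251 / 19552 +31423 * sqrt(7) / 12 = 6946.70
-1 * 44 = -44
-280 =-280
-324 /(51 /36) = -3888 /17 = -228.71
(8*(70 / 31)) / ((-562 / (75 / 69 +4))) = -32760 / 200353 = -0.16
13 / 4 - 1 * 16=-51 / 4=-12.75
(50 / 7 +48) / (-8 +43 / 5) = 1930 / 21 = 91.90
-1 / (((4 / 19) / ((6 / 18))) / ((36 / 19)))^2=-9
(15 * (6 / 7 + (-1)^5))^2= 225 / 49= 4.59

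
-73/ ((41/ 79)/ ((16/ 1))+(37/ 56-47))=645904/ 409723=1.58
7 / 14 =1 / 2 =0.50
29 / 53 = 0.55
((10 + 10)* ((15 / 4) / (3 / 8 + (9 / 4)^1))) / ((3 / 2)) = 400 / 21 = 19.05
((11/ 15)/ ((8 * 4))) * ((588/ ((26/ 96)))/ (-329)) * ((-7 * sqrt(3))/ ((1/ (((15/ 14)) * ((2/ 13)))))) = 1386 * sqrt(3)/ 7943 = 0.30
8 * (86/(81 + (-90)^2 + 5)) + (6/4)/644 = 455351/5271784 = 0.09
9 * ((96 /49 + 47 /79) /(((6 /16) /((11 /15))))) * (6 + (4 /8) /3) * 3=16096036 /19355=831.62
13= 13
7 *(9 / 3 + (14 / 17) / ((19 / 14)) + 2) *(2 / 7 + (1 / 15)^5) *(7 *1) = 19253282489 / 245278125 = 78.50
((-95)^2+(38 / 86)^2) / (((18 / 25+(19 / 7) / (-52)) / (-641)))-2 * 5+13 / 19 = -1849468788873421 / 213491087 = -8662978.93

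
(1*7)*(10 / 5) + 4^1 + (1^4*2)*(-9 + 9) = 18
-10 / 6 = -1.67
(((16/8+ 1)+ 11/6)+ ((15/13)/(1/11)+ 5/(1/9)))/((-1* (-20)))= 4877/1560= 3.13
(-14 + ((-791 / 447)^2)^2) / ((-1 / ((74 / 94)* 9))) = 29.72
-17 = -17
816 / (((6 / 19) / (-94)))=-242896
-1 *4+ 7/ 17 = -61/ 17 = -3.59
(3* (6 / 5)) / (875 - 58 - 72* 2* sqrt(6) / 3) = 864* sqrt(6) / 3268325 + 14706 / 3268325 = 0.01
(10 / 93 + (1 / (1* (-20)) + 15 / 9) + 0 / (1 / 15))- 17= -9471 / 620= -15.28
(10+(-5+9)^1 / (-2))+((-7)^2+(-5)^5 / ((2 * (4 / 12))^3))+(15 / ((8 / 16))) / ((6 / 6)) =-83679 / 8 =-10459.88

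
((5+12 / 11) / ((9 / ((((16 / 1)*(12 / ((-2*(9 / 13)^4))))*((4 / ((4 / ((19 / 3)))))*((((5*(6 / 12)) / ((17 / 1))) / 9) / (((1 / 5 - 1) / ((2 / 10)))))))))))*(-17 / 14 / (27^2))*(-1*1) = 363581530 / 29831377653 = 0.01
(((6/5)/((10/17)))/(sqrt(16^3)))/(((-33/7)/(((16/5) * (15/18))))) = -119/6600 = -0.02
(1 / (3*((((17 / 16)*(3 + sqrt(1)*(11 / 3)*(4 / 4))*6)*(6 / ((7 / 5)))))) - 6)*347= -7961221 / 3825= -2081.36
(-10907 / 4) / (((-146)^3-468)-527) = 10907 / 12452524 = 0.00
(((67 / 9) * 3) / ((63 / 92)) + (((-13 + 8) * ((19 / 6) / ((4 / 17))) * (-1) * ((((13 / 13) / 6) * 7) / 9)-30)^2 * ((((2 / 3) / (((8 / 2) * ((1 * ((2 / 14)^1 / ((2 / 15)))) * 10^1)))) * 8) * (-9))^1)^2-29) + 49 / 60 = 257090.25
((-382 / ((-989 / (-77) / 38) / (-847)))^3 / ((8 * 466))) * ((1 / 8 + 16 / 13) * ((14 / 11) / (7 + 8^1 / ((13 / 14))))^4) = 14077156526.32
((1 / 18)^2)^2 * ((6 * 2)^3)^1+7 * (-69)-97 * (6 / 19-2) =-319.62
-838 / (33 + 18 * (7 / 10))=-2095 / 114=-18.38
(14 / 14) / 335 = 0.00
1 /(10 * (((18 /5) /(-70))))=-35 /18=-1.94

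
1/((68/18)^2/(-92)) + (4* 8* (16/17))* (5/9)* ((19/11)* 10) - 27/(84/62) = 105198613/400554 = 262.63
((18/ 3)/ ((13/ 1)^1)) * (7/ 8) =21/ 52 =0.40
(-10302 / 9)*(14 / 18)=-24038 / 27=-890.30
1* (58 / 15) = 58 / 15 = 3.87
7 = 7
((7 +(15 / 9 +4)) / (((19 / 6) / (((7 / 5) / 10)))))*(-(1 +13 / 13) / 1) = -28 / 25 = -1.12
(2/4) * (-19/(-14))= 0.68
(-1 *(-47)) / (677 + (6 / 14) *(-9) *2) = 329 / 4685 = 0.07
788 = 788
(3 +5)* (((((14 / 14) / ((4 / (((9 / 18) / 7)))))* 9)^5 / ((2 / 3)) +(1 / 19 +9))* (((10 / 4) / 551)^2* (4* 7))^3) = 2960235886515625 / 213426930160936843108352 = 0.00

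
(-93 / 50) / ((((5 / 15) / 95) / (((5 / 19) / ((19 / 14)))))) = -1953 / 19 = -102.79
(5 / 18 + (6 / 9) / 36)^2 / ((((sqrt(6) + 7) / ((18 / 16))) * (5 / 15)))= 56 / 1161 - 8 * sqrt(6) / 1161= 0.03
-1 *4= -4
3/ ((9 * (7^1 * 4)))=1/ 84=0.01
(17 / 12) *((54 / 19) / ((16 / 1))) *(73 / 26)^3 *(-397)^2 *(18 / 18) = 9380824794009 / 10686208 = 877844.11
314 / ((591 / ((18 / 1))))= 1884 / 197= 9.56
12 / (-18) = -2 / 3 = -0.67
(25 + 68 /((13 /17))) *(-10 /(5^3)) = -2962 /325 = -9.11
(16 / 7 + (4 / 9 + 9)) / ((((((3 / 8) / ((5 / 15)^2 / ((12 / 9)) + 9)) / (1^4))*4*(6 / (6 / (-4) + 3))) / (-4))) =-80551 / 1134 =-71.03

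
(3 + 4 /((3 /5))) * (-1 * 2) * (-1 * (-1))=-58 /3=-19.33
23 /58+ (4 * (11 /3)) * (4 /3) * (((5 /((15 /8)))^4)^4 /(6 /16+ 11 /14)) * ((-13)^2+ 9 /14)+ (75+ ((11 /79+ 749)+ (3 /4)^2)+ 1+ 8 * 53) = 3450254742753696504782671 /184616710782192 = 18688745607.78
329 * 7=2303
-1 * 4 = -4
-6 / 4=-3 / 2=-1.50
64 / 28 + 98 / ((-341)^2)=1861182 / 813967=2.29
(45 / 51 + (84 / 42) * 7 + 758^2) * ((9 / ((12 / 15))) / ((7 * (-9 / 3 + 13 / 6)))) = -263731707 / 238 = -1108116.42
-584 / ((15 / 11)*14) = -3212 / 105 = -30.59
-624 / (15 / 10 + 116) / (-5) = 1248 / 1175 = 1.06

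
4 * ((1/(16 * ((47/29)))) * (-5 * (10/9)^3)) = -36250/34263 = -1.06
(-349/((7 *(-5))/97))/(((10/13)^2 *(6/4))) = 5721157/5250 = 1089.74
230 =230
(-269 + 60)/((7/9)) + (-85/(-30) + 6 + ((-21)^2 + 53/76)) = 181.82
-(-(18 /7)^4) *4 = 174.89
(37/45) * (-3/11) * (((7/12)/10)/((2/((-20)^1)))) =0.13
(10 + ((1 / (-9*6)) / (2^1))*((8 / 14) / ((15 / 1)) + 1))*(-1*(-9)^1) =113291 / 1260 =89.91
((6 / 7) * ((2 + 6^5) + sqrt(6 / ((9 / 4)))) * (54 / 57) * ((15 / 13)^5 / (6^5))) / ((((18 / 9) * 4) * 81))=3125 * sqrt(6) / 14222007072 + 12153125 / 4740669024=0.00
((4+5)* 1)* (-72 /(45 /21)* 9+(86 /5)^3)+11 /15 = 43075.17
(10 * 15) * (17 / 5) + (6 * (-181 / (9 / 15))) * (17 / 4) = -7182.50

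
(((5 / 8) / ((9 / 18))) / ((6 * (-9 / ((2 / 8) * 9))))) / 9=-5 / 864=-0.01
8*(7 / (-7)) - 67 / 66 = -595 / 66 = -9.02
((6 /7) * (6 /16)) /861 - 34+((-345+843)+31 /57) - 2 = 211869311 /458052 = 462.54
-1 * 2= -2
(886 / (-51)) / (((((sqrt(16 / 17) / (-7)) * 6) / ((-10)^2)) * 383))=77525 * sqrt(17) / 58599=5.45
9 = 9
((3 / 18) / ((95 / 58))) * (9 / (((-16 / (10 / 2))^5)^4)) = 1659393310546875 / 22969590572677954319417344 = 0.00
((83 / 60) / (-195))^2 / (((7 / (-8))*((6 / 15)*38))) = -6889 / 1820637000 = -0.00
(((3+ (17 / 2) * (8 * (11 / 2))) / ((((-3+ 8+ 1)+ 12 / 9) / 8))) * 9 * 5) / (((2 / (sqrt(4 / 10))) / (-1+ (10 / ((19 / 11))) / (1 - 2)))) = -2626182 * sqrt(10) / 209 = -39735.49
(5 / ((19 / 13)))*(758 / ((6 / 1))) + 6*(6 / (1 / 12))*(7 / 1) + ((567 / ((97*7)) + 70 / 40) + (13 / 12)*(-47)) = 12561377 / 3686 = 3407.86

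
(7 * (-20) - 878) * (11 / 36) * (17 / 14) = -377.71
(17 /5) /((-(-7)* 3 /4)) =0.65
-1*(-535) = 535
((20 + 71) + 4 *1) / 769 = 95 / 769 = 0.12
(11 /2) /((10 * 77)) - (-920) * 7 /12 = 225403 /420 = 536.67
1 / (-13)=-1 / 13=-0.08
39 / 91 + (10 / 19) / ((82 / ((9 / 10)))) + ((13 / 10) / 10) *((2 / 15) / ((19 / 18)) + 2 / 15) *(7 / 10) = 18730079 / 40897500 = 0.46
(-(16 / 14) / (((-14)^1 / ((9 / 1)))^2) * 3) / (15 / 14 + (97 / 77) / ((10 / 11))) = -1215 / 2107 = -0.58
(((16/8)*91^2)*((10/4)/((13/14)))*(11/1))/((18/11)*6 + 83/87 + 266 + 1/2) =72215220/40823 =1768.98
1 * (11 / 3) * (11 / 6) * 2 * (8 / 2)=484 / 9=53.78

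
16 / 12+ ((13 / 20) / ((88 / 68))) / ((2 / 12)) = 2869 / 660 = 4.35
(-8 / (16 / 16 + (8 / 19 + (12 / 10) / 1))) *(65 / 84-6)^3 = 8037429305 / 18447912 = 435.68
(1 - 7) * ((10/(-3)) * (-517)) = -10340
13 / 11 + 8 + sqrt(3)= sqrt(3) + 101 / 11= 10.91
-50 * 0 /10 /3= 0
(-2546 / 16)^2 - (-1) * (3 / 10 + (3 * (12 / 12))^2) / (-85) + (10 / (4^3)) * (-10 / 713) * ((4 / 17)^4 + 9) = 2412569406807181 / 95280756800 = 25320.64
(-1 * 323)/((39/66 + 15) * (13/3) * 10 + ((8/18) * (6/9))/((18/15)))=-287793/602185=-0.48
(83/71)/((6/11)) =913/426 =2.14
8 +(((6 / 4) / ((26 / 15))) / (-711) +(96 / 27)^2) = 6868171 / 332748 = 20.64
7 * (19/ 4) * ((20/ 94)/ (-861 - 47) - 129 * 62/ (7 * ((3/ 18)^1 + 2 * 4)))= -19455423521/ 4182248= -4651.91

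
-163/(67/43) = -7009/67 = -104.61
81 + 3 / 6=163 / 2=81.50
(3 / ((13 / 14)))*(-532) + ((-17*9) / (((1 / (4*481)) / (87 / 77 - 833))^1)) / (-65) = -18864306528 / 5005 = -3769092.21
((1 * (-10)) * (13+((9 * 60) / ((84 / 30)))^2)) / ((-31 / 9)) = 164082330 / 1519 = 108019.97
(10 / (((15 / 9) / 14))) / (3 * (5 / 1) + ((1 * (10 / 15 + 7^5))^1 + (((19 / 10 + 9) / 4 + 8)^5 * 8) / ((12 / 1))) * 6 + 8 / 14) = 15052800000 / 119789275912043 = 0.00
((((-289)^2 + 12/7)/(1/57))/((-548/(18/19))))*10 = -78928965/959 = -82303.40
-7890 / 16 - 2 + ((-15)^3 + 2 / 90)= -1393237 / 360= -3870.10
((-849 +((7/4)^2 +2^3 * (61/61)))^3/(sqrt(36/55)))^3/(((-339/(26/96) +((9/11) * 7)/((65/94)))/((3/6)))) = 2264889102193112542563341024753395309425 * sqrt(55)/108611957614968832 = 154650256767023614328968.10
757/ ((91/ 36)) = 27252/ 91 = 299.47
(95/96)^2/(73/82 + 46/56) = 518035/905472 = 0.57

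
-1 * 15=-15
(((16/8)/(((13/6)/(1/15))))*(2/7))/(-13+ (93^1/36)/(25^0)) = -96/56875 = -0.00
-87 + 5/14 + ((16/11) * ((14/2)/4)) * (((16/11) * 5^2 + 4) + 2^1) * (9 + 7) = 2775979/1694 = 1638.71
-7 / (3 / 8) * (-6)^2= -672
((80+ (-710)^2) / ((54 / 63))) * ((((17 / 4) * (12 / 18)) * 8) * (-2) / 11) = -26665520 / 11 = -2424138.18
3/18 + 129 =775/6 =129.17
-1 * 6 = -6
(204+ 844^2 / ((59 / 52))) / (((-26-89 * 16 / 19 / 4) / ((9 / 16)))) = -1584037467 / 200600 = -7896.50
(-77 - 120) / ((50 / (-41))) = 161.54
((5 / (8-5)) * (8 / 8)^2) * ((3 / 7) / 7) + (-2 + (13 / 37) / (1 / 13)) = 4840 / 1813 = 2.67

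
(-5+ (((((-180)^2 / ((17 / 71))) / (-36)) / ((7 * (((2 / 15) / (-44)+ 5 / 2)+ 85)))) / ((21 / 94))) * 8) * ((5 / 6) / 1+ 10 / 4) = -27030341050 / 36078063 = -749.22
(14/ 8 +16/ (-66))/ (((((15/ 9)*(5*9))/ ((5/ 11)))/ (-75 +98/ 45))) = -652123/ 980100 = -0.67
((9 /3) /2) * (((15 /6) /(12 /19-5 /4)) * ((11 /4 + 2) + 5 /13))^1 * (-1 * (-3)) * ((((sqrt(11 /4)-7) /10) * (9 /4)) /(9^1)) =319599 /19552-45657 * sqrt(11) /39104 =12.47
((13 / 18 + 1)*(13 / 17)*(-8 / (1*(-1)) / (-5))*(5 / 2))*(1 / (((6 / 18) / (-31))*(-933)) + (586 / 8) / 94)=-41419937 / 8945604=-4.63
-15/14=-1.07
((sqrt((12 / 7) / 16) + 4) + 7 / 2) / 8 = sqrt(21) / 112 + 15 / 16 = 0.98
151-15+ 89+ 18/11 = 2493/11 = 226.64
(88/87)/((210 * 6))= 22/27405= 0.00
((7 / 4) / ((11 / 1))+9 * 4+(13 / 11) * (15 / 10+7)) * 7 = 14231 / 44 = 323.43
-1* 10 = -10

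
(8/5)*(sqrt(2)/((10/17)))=3.85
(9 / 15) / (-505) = -3 / 2525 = -0.00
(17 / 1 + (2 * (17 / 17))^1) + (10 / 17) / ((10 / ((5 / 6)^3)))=19.03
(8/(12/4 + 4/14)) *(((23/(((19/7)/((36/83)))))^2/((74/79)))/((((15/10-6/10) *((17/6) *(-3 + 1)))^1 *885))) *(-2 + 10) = -5743696896/92292422119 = -0.06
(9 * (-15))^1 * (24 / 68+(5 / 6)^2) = -9615 / 68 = -141.40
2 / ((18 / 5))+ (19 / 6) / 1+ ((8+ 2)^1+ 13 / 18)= 130 / 9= 14.44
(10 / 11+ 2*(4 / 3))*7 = 826 / 33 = 25.03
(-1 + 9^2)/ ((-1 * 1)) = -80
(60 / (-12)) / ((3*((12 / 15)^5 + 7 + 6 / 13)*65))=-3125 / 949311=-0.00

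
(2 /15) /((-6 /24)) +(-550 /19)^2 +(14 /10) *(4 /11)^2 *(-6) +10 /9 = 1646064878 /1965645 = 837.42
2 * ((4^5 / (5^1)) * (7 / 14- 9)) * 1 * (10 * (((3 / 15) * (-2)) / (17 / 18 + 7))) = 1752.97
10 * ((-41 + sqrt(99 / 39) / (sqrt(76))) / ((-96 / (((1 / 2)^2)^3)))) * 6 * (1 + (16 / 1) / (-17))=205 / 8704 - 5 * sqrt(8151) / 4299776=0.02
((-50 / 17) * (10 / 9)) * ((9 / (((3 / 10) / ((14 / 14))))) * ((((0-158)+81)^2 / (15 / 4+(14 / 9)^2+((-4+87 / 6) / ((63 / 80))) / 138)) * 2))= -3005640000 / 16201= -185521.88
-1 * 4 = -4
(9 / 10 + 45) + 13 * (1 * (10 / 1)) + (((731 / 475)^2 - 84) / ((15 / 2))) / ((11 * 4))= 6539218118 / 37228125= 175.65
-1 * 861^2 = -741321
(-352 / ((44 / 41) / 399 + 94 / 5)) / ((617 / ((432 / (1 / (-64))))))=838.88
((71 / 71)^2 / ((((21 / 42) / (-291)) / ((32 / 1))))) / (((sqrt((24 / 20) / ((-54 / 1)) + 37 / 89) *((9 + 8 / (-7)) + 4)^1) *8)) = -12222 *sqrt(175330) / 16351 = -312.99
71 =71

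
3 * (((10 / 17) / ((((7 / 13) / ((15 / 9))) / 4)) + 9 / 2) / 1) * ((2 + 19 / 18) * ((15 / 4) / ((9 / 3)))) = 2313575 / 17136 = 135.01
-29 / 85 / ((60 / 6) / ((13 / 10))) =-377 / 8500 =-0.04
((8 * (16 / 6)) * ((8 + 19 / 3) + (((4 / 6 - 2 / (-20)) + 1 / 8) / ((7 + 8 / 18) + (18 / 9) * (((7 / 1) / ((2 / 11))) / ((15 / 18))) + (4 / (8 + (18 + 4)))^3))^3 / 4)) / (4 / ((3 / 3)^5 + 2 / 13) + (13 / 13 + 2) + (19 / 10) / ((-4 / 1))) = 16849708597114095315965 / 330167341864946022636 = 51.03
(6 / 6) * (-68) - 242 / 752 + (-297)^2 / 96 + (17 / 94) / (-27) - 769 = 3310171 / 40608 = 81.52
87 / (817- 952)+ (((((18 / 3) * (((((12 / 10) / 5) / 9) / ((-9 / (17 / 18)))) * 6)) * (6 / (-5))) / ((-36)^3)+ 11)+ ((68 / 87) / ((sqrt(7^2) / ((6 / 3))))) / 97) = 1338158772053 / 129192651000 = 10.36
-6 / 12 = -1 / 2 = -0.50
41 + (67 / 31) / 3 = 3880 / 93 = 41.72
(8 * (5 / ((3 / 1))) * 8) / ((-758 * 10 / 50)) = -800 / 1137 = -0.70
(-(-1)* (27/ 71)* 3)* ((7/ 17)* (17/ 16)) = 567/ 1136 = 0.50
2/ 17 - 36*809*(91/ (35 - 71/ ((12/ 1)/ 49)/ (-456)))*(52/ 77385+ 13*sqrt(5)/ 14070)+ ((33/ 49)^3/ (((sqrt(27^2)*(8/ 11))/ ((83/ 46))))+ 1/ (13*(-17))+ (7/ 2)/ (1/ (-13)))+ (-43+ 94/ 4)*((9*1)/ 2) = -179825002565466976441/ 982200540601520240 - 4488823872*sqrt(5)/ 65324665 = -336.74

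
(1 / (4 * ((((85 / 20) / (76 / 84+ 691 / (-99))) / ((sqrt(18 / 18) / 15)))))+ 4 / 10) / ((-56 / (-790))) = 1312901 / 247401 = 5.31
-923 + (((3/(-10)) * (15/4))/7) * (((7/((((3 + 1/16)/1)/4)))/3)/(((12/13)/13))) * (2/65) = -226187/245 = -923.21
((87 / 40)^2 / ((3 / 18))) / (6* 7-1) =22707 / 32800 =0.69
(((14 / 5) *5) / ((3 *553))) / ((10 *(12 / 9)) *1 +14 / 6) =2 / 3713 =0.00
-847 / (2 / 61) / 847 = -61 / 2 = -30.50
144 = 144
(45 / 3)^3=3375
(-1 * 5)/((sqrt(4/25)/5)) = -62.50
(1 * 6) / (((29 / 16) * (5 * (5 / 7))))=672 / 725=0.93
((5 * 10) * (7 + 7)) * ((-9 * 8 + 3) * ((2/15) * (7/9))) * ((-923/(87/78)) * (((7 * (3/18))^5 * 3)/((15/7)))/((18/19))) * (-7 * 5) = -1057983402908705/2283228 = -463371771.42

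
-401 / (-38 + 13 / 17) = 6817 / 633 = 10.77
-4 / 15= -0.27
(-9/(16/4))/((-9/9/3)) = 27/4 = 6.75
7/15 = 0.47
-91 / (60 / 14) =-637 / 30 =-21.23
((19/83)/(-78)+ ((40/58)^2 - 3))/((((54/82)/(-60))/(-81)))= -16925145630/907439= -18651.55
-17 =-17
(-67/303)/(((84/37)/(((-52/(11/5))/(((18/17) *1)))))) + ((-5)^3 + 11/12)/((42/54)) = -396511207/2519748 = -157.36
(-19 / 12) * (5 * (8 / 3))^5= -486400000 / 729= -667215.36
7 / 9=0.78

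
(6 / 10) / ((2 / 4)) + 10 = 56 / 5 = 11.20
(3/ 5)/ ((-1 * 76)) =-3/ 380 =-0.01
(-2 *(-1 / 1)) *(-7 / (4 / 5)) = -35 / 2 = -17.50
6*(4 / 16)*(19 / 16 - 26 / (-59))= 4611 / 1888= 2.44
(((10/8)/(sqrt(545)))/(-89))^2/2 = 5/27628448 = 0.00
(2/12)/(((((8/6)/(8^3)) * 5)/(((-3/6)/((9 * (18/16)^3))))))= -16384/32805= -0.50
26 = 26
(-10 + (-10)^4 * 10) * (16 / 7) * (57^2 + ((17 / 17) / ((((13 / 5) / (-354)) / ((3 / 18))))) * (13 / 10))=5150684880 / 7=735812125.71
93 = 93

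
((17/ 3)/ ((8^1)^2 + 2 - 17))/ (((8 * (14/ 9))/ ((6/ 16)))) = 153/ 43904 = 0.00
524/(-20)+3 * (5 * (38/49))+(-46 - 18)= -19249/245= -78.57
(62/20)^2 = 961/100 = 9.61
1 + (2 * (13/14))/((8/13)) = 225/56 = 4.02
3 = 3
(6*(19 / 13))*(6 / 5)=684 / 65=10.52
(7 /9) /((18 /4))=14 /81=0.17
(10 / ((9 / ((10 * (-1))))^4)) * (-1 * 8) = -800000 / 6561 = -121.93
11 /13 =0.85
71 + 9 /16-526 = -7271 /16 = -454.44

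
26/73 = 0.36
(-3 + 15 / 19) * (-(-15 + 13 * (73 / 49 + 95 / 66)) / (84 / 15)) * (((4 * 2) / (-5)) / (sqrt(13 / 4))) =-298556 * sqrt(13) / 133133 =-8.09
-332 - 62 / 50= -8331 / 25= -333.24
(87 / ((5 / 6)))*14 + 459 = 1920.60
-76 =-76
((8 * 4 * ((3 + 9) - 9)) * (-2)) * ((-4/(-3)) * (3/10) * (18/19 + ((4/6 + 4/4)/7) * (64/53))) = -3342592/35245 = -94.84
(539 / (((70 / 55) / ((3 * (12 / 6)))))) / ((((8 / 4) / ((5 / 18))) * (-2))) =-4235 / 24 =-176.46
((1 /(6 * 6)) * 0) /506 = 0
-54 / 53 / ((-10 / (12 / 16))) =81 / 1060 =0.08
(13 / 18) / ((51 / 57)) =0.81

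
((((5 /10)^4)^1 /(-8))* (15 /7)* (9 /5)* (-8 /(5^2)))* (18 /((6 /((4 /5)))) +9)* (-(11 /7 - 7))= 29241 /49000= 0.60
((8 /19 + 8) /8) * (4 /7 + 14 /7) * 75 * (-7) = -27000 /19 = -1421.05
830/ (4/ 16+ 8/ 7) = 23240/ 39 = 595.90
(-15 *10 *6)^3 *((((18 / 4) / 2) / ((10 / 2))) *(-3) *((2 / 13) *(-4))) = -7873200000 / 13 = -605630769.23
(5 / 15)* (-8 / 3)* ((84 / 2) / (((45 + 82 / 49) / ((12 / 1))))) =-21952 / 2287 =-9.60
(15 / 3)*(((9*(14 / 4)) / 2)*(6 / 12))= 315 / 8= 39.38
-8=-8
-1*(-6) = 6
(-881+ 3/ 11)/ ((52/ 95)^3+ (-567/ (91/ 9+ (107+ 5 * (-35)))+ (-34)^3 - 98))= 618222247000/ 27651052814561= 0.02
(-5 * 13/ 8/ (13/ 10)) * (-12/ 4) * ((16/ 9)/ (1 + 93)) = 50/ 141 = 0.35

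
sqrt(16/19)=4*sqrt(19)/19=0.92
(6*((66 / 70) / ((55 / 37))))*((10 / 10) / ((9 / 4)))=296 / 175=1.69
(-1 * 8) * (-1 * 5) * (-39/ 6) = -260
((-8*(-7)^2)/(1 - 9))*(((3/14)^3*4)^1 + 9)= 6201/14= 442.93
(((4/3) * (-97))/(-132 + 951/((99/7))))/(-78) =-2134/83343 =-0.03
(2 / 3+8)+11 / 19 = 527 / 57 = 9.25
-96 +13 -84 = -167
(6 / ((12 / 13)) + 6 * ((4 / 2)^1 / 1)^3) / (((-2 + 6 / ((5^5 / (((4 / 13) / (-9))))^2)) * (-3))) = 9.08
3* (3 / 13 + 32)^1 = 1257 / 13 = 96.69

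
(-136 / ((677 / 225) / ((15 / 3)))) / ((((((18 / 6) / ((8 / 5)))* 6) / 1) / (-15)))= 204000 / 677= 301.33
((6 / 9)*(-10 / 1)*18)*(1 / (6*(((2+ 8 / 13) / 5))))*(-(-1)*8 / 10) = -520 / 17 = -30.59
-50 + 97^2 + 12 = 9371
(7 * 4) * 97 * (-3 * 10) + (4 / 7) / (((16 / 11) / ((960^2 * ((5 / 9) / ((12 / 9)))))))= 485640 / 7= 69377.14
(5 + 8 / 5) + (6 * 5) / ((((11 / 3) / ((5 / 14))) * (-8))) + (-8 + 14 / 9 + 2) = 49627 / 27720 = 1.79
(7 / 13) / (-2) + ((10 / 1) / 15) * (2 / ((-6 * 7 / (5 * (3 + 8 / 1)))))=-3301 / 1638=-2.02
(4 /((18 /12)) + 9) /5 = 7 /3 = 2.33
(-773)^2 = 597529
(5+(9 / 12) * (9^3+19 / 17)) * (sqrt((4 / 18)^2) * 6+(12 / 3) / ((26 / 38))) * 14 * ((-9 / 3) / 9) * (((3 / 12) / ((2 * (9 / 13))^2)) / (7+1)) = -14959945 / 49572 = -301.78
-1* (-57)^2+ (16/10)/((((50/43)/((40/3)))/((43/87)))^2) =-27228034597/8515125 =-3197.61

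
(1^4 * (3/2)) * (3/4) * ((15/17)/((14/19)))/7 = 2565/13328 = 0.19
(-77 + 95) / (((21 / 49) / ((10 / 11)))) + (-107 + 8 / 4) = -735 / 11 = -66.82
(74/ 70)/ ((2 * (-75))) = -37/ 5250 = -0.01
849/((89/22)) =18678/89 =209.87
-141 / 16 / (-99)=47 / 528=0.09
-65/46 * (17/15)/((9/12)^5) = -113152/16767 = -6.75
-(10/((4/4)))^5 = -100000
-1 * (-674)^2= -454276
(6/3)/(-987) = -2/987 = -0.00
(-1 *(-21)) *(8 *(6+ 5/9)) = 3304/3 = 1101.33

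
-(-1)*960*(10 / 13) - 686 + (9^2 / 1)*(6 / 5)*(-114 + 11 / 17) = -12116816 / 1105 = -10965.44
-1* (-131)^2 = -17161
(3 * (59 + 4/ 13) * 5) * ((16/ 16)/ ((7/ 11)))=127215/ 91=1397.97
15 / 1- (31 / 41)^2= 24254 / 1681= 14.43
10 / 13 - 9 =-107 / 13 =-8.23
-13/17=-0.76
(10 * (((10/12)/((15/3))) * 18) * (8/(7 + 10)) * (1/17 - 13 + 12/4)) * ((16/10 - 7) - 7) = 502944/289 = 1740.29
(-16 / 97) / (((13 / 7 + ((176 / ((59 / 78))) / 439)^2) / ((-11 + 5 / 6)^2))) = -69895749322588 / 8765277319773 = -7.97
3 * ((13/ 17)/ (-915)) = -13/ 5185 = -0.00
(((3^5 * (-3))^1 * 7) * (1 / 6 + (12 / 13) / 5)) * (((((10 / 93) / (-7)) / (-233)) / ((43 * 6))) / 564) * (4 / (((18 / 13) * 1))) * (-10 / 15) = 137 / 87586098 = 0.00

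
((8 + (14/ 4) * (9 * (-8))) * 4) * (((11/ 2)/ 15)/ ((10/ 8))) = -21472/ 75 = -286.29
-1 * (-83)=83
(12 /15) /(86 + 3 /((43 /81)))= 172 /19705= 0.01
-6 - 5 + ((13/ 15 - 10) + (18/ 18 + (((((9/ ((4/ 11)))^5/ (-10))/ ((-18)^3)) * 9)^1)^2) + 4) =41352327927897563/ 20132659200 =2053992.35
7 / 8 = 0.88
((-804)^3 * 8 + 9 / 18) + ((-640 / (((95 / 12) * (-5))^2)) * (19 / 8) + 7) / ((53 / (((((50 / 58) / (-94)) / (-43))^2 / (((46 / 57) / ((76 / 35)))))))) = -4157747711.50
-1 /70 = -0.01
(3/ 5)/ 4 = 3/ 20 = 0.15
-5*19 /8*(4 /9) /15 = -19 /54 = -0.35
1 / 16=0.06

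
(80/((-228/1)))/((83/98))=-1960/4731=-0.41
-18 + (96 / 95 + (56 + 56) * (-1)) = -12254 / 95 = -128.99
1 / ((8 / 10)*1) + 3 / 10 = 1.55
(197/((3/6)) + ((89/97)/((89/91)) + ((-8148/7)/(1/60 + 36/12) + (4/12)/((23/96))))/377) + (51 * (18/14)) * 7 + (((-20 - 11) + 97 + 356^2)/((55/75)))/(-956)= 18524114719871/27602097094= 671.11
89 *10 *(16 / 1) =14240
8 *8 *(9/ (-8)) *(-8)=576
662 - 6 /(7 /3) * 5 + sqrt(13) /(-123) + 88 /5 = 23336 /35 - sqrt(13) /123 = 666.71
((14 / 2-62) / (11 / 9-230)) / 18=55 / 4118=0.01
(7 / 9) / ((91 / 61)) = 61 / 117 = 0.52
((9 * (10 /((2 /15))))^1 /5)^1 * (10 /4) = 675 /2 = 337.50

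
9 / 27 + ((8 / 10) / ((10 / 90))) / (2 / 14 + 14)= 139 / 165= 0.84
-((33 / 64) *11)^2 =-131769 / 4096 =-32.17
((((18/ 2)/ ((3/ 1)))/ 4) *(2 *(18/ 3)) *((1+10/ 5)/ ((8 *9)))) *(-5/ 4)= -15/ 32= -0.47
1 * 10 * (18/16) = 45/4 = 11.25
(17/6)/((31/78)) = 221/31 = 7.13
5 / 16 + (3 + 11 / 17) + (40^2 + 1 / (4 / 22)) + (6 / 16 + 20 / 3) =1616.50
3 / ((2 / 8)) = 12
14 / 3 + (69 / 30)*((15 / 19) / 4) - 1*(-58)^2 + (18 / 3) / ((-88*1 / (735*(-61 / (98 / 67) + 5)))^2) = 4089586891 / 7296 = 560524.52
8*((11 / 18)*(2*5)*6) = 880 / 3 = 293.33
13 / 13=1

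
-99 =-99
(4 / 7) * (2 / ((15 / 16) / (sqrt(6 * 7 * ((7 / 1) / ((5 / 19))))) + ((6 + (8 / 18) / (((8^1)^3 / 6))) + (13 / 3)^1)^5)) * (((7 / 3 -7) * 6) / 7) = -273779108699145981367261593600 / 7073669733974063652409864678981919 + 68078861925529707085824 * sqrt(570) / 176841743349351591310246616974547975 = -0.00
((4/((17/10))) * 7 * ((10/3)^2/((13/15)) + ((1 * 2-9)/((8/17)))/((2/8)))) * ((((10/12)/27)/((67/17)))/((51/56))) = -71363600/10794303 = -6.61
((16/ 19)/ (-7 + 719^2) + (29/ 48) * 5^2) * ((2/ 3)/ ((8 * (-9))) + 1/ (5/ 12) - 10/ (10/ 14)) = -2480100724319/ 14143861440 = -175.35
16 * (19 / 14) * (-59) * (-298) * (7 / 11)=2672464 / 11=242951.27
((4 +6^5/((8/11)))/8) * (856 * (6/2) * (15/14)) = 3678660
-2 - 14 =-16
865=865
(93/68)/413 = 93/28084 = 0.00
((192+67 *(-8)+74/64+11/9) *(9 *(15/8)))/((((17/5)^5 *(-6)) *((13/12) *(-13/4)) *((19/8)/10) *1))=-23059453125/9118321654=-2.53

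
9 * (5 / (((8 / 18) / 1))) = 405 / 4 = 101.25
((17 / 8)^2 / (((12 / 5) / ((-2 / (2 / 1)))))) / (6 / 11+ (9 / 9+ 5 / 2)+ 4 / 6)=-15895 / 39808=-0.40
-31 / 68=-0.46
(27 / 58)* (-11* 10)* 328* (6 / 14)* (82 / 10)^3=-20142024408 / 5075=-3968871.80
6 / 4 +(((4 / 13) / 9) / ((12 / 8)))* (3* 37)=943 / 234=4.03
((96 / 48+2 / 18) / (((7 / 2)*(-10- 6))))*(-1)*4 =19 / 126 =0.15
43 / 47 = 0.91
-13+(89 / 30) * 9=137 / 10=13.70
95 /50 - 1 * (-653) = 6549 /10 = 654.90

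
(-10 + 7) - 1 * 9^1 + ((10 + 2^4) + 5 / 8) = 117 / 8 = 14.62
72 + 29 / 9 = 677 / 9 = 75.22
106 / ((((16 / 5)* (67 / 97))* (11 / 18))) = 231345 / 2948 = 78.48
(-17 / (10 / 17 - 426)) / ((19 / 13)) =3757 / 137408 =0.03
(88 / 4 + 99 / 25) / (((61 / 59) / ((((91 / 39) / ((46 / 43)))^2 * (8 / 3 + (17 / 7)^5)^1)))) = 311097370847593 / 29884320900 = 10410.05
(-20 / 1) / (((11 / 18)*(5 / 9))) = -648 / 11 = -58.91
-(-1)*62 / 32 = 1.94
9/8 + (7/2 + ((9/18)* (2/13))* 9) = 553/104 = 5.32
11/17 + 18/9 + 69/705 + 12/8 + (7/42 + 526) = 6356983/11985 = 530.41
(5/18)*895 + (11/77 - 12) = 29831/126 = 236.75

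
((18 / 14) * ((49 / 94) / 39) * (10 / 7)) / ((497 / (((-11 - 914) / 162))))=-0.00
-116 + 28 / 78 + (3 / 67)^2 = -20245039 / 175071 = -115.64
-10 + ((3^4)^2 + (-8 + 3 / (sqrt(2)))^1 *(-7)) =6607 - 21 *sqrt(2) / 2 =6592.15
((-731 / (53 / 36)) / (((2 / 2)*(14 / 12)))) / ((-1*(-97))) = -157896 / 35987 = -4.39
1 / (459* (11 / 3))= 1 / 1683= 0.00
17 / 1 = 17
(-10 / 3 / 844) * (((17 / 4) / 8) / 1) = -85 / 40512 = -0.00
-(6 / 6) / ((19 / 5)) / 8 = -5 / 152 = -0.03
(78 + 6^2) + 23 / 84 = 9599 / 84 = 114.27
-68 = -68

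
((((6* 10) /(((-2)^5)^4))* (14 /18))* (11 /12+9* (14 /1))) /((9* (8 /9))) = 53305 /75497472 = 0.00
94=94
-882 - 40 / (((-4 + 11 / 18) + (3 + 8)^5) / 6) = -2556796194 / 2898857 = -882.00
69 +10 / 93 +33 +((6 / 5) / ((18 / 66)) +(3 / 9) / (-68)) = 3367613 / 31620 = 106.50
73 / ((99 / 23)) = 1679 / 99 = 16.96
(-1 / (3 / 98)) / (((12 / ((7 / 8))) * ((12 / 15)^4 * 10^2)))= -8575 / 147456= -0.06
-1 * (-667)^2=-444889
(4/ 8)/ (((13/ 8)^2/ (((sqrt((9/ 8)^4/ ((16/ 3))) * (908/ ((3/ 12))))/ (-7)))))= -36774 * sqrt(3)/ 1183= -53.84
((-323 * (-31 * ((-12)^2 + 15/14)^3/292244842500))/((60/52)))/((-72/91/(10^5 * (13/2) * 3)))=-27635245427179/123681488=-223438.82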